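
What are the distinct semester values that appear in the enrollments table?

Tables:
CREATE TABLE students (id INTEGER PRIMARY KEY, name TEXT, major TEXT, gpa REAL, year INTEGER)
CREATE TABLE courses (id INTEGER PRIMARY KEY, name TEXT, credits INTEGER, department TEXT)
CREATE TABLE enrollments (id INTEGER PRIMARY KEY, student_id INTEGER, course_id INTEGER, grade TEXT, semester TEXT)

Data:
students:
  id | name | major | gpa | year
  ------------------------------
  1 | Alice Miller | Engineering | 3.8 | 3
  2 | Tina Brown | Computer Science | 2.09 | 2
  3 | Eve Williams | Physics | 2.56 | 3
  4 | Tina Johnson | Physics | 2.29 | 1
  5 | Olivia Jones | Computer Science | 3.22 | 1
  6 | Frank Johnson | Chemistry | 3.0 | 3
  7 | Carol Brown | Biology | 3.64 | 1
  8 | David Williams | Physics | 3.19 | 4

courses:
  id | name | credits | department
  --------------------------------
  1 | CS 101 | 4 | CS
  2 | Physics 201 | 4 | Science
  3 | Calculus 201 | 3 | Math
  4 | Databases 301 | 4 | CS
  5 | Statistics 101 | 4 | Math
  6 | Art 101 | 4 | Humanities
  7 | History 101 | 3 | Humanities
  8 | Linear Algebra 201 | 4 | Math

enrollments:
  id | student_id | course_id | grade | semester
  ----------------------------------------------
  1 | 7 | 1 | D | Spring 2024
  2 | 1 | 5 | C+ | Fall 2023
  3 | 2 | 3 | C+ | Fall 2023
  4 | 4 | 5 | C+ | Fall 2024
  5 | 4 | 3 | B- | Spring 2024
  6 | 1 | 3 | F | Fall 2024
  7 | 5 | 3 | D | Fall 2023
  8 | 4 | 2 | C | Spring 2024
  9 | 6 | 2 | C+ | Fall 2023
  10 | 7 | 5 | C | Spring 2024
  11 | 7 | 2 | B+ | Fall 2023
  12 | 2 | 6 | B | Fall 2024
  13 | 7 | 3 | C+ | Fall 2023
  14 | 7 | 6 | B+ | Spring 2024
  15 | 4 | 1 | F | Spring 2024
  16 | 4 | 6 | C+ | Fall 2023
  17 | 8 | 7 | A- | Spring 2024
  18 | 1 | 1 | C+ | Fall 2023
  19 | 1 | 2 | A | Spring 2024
SELECT DISTINCT semester FROM enrollments

Execution result:
semester
Spring 2024
Fall 2023
Fall 2024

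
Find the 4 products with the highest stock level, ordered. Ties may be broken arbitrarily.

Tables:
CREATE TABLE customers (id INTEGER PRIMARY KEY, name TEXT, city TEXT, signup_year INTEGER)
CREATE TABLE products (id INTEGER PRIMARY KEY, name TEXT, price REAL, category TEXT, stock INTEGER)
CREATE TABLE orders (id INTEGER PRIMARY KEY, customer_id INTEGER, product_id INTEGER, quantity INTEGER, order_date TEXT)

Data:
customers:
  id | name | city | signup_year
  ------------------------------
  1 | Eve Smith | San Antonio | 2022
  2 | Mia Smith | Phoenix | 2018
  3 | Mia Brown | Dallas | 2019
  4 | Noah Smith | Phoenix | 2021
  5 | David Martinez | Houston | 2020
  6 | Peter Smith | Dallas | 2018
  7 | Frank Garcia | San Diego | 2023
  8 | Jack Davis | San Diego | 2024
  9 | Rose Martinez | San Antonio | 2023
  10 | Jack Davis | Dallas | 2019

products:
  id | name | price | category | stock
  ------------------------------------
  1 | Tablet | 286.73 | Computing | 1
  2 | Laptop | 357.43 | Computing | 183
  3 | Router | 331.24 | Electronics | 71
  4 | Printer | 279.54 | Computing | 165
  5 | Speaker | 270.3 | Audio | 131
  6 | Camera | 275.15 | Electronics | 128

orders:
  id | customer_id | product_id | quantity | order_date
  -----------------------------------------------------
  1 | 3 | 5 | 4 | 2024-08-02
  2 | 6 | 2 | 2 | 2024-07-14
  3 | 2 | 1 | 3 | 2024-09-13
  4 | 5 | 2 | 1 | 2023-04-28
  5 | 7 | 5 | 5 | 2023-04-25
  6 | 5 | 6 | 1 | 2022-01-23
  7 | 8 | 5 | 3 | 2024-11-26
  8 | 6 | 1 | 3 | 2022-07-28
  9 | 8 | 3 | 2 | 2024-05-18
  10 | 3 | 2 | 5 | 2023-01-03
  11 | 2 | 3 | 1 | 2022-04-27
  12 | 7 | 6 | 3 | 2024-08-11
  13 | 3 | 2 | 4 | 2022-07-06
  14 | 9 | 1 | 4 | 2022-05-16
SELECT name, stock FROM products ORDER BY stock DESC LIMIT 4

Execution result:
name | stock
Laptop | 183
Printer | 165
Speaker | 131
Camera | 128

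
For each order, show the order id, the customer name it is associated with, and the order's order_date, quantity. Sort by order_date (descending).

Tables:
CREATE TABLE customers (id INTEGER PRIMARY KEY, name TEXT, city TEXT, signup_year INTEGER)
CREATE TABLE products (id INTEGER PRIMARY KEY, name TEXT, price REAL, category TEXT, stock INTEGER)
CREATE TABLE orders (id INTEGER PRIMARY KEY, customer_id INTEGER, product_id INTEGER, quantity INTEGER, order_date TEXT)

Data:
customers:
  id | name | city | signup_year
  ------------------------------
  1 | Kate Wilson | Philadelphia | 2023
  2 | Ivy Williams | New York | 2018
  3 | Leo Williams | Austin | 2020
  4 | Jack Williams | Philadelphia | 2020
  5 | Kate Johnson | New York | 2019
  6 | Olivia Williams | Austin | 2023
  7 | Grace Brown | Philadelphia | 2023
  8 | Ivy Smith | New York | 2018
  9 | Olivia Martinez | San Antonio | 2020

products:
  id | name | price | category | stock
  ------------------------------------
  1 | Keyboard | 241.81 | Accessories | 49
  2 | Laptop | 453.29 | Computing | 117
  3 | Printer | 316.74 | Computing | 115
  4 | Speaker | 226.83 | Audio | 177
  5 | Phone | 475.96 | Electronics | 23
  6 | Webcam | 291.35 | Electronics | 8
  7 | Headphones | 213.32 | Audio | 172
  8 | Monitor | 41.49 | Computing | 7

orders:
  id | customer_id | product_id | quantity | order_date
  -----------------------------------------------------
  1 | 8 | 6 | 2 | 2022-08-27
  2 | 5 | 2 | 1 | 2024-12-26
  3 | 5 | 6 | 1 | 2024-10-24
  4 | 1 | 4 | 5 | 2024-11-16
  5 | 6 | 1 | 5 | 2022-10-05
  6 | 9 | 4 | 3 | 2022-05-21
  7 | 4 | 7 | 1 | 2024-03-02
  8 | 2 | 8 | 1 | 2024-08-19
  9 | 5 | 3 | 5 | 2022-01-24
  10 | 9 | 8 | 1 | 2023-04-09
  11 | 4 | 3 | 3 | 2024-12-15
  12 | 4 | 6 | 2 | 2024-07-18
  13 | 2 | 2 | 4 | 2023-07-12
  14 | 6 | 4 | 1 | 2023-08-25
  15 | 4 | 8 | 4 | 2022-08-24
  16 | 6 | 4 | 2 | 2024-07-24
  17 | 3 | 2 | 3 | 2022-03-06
SELECT c.id, p.name AS customer, c.order_date, c.quantity FROM orders c JOIN customers p ON c.customer_id = p.id ORDER BY c.order_date DESC

Execution result:
id | customer | order_date | quantity
2 | Kate Johnson | 2024-12-26 | 1
11 | Jack Williams | 2024-12-15 | 3
4 | Kate Wilson | 2024-11-16 | 5
3 | Kate Johnson | 2024-10-24 | 1
8 | Ivy Williams | 2024-08-19 | 1
16 | Olivia Williams | 2024-07-24 | 2
12 | Jack Williams | 2024-07-18 | 2
7 | Jack Williams | 2024-03-02 | 1
14 | Olivia Williams | 2023-08-25 | 1
13 | Ivy Williams | 2023-07-12 | 4
10 | Olivia Martinez | 2023-04-09 | 1
5 | Olivia Williams | 2022-10-05 | 5
1 | Ivy Smith | 2022-08-27 | 2
15 | Jack Williams | 2022-08-24 | 4
6 | Olivia Martinez | 2022-05-21 | 3
17 | Leo Williams | 2022-03-06 | 3
9 | Kate Johnson | 2022-01-24 | 5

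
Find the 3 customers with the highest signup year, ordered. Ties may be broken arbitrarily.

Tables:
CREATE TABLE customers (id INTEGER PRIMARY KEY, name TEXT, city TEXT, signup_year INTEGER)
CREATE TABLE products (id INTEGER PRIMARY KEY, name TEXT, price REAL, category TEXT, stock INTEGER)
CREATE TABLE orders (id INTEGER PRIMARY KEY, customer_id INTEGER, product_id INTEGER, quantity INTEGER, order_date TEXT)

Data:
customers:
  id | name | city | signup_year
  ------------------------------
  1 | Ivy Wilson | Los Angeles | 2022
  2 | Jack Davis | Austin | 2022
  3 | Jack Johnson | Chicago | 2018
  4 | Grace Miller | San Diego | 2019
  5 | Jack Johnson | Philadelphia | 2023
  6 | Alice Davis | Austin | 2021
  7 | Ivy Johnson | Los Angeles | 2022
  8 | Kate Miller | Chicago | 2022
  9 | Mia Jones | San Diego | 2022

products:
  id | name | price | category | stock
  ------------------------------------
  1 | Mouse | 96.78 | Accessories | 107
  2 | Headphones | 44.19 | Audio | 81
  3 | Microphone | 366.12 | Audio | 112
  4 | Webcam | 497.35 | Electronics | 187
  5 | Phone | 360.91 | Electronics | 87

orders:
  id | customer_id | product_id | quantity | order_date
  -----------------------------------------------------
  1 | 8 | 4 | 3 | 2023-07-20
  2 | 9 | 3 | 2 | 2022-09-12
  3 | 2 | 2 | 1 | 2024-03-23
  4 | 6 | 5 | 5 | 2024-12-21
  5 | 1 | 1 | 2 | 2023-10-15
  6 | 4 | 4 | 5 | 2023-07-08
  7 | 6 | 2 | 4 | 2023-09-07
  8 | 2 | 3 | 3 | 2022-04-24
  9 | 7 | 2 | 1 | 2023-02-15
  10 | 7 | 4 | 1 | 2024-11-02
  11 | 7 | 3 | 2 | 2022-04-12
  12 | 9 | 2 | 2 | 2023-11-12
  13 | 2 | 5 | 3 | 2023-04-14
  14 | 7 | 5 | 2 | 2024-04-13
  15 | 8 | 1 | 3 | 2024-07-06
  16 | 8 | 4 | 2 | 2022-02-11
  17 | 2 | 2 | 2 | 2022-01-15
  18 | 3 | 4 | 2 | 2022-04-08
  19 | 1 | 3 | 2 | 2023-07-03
SELECT name, signup_year FROM customers ORDER BY signup_year DESC LIMIT 3

Execution result:
name | signup_year
Jack Johnson | 2023
Ivy Wilson | 2022
Jack Davis | 2022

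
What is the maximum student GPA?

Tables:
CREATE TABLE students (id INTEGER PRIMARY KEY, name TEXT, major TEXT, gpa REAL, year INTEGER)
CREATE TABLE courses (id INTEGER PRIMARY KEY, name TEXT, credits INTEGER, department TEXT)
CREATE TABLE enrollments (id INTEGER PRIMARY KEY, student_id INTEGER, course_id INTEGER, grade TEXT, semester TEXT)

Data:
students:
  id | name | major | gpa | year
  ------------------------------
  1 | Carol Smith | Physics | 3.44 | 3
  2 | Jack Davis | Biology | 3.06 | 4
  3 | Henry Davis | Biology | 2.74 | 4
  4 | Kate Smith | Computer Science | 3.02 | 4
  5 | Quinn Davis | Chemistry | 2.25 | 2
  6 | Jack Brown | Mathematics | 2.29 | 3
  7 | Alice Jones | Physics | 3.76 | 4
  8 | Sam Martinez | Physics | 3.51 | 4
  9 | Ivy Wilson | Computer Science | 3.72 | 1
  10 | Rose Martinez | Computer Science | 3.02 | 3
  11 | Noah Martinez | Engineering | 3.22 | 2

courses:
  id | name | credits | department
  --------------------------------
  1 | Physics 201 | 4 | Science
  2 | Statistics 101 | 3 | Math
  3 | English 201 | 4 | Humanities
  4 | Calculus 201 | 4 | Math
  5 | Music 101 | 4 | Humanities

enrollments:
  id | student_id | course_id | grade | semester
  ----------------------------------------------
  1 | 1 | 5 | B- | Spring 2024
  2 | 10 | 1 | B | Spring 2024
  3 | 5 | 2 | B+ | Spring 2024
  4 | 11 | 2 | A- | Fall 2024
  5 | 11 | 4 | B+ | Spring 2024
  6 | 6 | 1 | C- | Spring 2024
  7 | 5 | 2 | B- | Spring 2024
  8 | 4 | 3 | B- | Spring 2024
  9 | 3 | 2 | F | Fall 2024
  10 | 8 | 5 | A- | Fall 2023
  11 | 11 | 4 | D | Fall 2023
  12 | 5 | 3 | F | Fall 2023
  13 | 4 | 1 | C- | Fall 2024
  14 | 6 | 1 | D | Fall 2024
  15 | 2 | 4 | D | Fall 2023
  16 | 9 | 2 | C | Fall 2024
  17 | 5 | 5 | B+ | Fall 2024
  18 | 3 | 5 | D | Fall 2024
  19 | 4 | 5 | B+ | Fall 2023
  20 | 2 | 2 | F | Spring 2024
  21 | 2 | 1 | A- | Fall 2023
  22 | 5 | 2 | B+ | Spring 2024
SELECT MAX(gpa) FROM students

Execution result:
3.76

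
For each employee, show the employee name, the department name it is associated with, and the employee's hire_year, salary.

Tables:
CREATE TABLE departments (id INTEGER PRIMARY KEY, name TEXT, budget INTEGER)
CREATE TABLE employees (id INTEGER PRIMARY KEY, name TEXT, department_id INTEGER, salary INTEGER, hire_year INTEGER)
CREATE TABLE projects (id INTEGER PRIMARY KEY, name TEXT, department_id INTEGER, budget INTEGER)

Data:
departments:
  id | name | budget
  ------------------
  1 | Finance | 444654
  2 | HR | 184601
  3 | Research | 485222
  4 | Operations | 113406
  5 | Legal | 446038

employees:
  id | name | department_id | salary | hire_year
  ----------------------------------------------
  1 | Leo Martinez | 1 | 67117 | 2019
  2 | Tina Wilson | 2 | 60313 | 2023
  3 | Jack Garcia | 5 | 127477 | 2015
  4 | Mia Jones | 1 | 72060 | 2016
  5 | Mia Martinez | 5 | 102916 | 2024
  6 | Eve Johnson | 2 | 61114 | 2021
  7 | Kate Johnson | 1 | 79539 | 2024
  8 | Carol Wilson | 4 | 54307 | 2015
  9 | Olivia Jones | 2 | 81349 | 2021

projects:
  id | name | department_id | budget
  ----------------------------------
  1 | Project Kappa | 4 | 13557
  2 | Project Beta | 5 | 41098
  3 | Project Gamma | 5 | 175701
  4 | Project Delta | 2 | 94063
SELECT c.name, p.name AS department, c.hire_year, c.salary FROM employees c JOIN departments p ON c.department_id = p.id

Execution result:
name | department | hire_year | salary
Leo Martinez | Finance | 2019 | 67117
Tina Wilson | HR | 2023 | 60313
Jack Garcia | Legal | 2015 | 127477
Mia Jones | Finance | 2016 | 72060
Mia Martinez | Legal | 2024 | 102916
Eve Johnson | HR | 2021 | 61114
Kate Johnson | Finance | 2024 | 79539
Carol Wilson | Operations | 2015 | 54307
Olivia Jones | HR | 2021 | 81349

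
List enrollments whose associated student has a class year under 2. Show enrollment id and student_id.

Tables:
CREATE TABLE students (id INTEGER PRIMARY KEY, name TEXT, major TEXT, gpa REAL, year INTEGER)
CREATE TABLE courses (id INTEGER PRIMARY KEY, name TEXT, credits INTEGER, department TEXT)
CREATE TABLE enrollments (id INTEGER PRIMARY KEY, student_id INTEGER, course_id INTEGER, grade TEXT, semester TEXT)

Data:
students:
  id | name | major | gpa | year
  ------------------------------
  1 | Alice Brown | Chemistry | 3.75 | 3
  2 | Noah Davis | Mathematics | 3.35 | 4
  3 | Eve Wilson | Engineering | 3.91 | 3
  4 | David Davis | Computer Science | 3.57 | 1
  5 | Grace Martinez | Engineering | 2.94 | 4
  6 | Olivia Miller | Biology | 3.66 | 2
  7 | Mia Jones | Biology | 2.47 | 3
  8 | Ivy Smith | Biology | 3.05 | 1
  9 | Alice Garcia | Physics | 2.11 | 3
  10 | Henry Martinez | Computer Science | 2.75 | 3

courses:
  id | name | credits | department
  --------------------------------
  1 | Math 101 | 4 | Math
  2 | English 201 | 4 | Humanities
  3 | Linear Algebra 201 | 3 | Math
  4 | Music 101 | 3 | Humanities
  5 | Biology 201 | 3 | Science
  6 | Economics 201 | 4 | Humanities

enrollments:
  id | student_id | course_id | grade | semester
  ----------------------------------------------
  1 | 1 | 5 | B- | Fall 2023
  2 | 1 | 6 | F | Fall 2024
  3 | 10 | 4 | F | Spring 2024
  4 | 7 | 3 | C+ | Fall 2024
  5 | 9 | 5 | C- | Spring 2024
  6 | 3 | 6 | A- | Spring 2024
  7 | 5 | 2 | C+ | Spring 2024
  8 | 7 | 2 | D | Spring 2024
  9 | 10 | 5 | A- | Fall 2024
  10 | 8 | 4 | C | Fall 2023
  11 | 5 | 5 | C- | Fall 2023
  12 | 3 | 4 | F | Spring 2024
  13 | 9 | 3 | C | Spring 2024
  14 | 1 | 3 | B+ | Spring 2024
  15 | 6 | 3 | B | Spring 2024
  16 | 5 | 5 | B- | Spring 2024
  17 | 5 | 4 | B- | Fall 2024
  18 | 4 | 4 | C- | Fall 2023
SELECT id, student_id FROM enrollments WHERE student_id IN (SELECT id FROM students WHERE year < 2)

Execution result:
id | student_id
10 | 8
18 | 4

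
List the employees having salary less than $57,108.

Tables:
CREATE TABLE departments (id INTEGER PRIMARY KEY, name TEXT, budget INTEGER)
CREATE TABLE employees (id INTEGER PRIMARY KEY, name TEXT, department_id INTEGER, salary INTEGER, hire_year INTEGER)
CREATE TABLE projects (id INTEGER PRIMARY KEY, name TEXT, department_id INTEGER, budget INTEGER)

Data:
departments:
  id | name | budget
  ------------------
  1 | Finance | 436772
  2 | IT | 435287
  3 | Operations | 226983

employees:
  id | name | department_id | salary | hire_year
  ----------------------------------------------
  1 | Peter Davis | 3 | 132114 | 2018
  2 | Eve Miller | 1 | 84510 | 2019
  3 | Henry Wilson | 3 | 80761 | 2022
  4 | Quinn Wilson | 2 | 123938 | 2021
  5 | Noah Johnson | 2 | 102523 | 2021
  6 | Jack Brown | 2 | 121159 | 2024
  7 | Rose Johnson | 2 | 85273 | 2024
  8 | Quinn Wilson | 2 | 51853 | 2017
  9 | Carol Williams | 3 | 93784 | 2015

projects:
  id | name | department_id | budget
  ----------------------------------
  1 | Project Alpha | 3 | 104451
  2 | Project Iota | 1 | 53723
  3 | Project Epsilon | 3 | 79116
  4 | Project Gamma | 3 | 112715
SELECT name, salary FROM employees WHERE salary < 57108

Execution result:
name | salary
Quinn Wilson | 51853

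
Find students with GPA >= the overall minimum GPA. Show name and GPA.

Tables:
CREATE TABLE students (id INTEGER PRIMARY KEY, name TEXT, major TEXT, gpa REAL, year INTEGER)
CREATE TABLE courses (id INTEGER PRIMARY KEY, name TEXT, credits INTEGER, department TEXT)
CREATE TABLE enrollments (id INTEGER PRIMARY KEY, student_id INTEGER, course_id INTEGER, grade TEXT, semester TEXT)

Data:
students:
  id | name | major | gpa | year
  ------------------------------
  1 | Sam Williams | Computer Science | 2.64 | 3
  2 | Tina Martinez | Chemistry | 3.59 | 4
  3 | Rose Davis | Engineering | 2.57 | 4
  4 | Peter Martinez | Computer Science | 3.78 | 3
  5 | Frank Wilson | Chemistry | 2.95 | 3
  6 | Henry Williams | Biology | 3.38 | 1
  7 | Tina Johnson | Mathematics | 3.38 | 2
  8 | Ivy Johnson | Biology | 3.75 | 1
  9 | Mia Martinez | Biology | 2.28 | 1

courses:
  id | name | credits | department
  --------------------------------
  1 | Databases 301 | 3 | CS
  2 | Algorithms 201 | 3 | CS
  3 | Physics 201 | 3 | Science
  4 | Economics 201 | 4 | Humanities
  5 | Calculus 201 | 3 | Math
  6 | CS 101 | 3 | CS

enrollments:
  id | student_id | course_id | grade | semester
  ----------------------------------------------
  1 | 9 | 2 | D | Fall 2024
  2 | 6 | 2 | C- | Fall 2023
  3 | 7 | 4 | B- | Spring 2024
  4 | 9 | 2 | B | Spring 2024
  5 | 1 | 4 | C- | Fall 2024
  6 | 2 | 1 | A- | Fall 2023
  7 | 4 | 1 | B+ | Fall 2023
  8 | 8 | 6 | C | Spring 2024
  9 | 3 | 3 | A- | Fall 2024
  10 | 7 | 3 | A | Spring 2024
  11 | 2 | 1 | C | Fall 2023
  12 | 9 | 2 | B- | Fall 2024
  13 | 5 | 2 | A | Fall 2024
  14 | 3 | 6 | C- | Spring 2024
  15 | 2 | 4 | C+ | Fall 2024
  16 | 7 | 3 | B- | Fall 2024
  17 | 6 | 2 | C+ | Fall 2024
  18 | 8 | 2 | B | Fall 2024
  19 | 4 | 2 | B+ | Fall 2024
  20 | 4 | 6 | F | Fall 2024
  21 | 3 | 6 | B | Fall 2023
SELECT name, gpa FROM students WHERE gpa >= (SELECT MIN(gpa) FROM students)

Execution result:
name | gpa
Sam Williams | 2.64
Tina Martinez | 3.59
Rose Davis | 2.57
Peter Martinez | 3.78
Frank Wilson | 2.95
Henry Williams | 3.38
Tina Johnson | 3.38
Ivy Johnson | 3.75
Mia Martinez | 2.28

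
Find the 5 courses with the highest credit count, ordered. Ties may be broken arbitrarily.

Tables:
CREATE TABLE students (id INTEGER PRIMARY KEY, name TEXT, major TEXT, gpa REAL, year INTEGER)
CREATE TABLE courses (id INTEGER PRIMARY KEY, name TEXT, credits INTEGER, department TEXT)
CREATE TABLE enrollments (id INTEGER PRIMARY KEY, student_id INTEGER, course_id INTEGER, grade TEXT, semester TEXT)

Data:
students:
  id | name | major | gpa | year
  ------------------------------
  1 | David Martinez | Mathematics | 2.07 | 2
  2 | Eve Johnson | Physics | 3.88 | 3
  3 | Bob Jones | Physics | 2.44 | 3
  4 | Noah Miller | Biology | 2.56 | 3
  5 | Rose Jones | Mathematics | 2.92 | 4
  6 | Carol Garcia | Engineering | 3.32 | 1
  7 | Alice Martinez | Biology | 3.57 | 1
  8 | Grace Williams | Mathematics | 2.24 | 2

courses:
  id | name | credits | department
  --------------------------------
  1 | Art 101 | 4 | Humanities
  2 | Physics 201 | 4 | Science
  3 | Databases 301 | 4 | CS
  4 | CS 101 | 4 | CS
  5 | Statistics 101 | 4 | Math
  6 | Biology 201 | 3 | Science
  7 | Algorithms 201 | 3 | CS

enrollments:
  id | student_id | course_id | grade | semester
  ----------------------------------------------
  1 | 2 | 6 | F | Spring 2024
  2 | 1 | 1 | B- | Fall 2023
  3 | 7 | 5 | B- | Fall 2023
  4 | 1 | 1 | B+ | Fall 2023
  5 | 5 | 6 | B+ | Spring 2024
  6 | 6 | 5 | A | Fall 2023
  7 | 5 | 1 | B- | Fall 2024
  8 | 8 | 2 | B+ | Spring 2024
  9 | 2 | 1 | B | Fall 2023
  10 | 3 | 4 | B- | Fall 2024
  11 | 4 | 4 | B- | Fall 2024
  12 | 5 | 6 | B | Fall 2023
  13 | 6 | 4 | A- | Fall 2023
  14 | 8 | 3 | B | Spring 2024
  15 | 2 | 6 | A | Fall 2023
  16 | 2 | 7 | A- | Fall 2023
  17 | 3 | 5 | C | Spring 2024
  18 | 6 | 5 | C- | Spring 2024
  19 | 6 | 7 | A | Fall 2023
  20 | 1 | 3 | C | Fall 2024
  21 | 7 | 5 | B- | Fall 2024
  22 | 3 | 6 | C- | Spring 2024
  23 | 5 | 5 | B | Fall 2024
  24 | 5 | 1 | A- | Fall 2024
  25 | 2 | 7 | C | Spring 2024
SELECT name, credits FROM courses ORDER BY credits DESC LIMIT 5

Execution result:
name | credits
Art 101 | 4
Physics 201 | 4
Databases 301 | 4
CS 101 | 4
Statistics 101 | 4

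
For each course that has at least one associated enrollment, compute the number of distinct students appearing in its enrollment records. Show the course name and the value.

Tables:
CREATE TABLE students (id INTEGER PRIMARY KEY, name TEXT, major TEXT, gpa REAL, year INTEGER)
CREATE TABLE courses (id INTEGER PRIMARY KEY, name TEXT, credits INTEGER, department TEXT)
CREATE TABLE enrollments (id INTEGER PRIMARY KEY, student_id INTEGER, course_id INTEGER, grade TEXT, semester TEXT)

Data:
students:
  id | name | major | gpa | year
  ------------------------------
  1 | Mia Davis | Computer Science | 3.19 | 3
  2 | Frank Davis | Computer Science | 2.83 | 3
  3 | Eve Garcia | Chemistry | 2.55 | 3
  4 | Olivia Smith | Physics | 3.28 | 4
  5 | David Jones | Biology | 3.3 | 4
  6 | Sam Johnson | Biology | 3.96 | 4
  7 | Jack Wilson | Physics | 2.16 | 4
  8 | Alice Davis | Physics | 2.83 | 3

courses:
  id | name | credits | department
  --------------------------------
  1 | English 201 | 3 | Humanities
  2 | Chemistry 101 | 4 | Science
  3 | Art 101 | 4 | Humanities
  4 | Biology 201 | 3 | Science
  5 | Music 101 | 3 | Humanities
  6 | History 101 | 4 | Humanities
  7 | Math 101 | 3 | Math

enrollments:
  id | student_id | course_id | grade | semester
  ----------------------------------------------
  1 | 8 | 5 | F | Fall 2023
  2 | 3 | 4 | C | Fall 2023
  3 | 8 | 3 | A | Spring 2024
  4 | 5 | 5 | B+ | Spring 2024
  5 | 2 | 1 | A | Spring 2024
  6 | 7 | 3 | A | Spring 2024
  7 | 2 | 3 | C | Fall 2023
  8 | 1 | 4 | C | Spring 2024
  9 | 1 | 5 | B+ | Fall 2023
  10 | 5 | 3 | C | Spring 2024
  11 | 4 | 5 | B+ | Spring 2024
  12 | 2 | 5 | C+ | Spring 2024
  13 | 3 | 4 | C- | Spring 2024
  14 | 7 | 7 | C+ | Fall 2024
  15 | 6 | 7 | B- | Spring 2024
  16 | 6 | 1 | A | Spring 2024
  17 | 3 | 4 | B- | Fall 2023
SELECT p.name, COUNT(DISTINCT c.student_id) AS distinct_student_count FROM enrollments c JOIN courses p ON c.course_id = p.id GROUP BY p.id, p.name

Execution result:
name | distinct_student_count
English 201 | 2
Art 101 | 4
Biology 201 | 2
Music 101 | 5
Math 101 | 2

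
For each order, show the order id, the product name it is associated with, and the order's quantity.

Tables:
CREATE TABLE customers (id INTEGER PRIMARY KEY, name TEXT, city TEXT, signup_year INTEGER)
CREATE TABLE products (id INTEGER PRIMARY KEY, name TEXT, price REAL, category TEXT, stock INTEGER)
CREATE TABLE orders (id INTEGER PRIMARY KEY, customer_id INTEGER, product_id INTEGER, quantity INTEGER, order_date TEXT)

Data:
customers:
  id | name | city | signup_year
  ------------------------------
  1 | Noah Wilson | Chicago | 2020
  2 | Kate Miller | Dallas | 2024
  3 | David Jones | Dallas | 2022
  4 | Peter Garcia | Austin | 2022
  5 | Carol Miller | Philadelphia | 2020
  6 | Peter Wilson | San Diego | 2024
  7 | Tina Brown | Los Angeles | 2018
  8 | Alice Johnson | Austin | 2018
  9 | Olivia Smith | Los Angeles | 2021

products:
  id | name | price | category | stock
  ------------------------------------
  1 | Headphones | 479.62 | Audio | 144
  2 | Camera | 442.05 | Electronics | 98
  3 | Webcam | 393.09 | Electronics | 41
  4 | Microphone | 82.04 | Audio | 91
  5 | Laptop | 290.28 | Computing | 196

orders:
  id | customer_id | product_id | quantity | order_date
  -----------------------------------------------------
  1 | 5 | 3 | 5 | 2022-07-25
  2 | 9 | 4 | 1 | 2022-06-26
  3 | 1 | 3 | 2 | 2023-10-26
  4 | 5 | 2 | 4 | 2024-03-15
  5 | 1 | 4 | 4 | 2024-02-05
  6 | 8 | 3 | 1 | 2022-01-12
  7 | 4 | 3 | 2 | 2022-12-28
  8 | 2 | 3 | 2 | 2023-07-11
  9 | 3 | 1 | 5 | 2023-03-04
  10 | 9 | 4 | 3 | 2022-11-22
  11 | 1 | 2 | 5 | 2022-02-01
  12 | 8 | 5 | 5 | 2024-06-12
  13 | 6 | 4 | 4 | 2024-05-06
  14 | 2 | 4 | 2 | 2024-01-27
SELECT c.id, p.name AS product, c.quantity FROM orders c JOIN products p ON c.product_id = p.id

Execution result:
id | product | quantity
1 | Webcam | 5
2 | Microphone | 1
3 | Webcam | 2
4 | Camera | 4
5 | Microphone | 4
6 | Webcam | 1
7 | Webcam | 2
8 | Webcam | 2
9 | Headphones | 5
10 | Microphone | 3
11 | Camera | 5
12 | Laptop | 5
13 | Microphone | 4
14 | Microphone | 2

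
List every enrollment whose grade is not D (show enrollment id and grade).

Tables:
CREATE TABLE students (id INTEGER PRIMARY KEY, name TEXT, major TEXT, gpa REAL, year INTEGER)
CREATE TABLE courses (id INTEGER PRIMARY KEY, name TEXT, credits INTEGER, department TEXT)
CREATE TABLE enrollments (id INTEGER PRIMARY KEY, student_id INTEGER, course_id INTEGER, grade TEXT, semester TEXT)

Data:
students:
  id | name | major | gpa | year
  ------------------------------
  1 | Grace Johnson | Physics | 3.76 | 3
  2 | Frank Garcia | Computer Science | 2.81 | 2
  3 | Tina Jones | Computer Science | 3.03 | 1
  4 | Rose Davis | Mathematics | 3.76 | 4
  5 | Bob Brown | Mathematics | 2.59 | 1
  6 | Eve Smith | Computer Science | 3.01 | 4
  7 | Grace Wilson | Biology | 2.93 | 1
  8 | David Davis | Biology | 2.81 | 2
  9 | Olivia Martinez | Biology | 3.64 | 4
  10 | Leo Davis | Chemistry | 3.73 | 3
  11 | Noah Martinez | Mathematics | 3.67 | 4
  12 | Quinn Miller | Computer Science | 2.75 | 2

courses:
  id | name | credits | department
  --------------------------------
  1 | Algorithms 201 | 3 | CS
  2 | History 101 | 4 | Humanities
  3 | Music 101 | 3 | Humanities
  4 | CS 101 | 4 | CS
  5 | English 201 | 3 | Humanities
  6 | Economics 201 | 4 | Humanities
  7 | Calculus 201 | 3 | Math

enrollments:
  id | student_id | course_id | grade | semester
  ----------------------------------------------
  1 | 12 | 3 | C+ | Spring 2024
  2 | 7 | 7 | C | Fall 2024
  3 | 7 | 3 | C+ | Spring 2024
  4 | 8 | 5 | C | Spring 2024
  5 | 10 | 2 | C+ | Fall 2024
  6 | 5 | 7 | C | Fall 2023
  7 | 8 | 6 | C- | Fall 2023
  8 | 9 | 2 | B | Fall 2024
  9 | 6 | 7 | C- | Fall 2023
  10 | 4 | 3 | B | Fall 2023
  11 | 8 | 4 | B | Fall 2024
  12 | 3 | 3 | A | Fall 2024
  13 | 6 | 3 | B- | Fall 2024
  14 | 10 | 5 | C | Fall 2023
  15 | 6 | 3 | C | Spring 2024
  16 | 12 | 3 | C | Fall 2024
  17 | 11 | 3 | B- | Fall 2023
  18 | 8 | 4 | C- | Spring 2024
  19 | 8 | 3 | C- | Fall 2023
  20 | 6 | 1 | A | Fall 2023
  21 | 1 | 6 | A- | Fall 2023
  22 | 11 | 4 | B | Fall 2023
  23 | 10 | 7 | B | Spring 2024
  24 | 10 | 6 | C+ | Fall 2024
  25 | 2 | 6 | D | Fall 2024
SELECT id, grade FROM enrollments WHERE grade <> 'D'

Execution result:
id | grade
1 | C+
2 | C
3 | C+
4 | C
5 | C+
6 | C
7 | C-
8 | B
9 | C-
10 | B
11 | B
12 | A
13 | B-
14 | C
15 | C
16 | C
17 | B-
18 | C-
19 | C-
20 | A
21 | A-
22 | B
23 | B
24 | C+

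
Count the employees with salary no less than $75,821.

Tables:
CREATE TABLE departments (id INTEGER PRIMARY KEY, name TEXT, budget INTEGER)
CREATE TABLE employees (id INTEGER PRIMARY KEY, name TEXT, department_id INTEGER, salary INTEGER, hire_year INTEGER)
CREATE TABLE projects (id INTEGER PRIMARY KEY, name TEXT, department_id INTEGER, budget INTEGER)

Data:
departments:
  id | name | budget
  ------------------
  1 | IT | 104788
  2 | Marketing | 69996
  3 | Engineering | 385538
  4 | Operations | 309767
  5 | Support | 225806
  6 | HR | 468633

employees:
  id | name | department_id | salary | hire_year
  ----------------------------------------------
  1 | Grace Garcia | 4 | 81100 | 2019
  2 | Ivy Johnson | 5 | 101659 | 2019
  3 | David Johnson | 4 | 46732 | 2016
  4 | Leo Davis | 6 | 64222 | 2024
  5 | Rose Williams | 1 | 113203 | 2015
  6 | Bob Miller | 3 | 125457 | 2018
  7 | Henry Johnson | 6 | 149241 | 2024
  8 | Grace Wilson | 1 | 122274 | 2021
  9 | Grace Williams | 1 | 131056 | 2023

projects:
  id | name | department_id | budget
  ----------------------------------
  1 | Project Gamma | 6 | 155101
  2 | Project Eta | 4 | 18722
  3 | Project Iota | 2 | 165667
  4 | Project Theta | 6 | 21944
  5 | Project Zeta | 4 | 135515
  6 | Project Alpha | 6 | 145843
SELECT COUNT(*) FROM employees WHERE salary >= 75821

Execution result:
7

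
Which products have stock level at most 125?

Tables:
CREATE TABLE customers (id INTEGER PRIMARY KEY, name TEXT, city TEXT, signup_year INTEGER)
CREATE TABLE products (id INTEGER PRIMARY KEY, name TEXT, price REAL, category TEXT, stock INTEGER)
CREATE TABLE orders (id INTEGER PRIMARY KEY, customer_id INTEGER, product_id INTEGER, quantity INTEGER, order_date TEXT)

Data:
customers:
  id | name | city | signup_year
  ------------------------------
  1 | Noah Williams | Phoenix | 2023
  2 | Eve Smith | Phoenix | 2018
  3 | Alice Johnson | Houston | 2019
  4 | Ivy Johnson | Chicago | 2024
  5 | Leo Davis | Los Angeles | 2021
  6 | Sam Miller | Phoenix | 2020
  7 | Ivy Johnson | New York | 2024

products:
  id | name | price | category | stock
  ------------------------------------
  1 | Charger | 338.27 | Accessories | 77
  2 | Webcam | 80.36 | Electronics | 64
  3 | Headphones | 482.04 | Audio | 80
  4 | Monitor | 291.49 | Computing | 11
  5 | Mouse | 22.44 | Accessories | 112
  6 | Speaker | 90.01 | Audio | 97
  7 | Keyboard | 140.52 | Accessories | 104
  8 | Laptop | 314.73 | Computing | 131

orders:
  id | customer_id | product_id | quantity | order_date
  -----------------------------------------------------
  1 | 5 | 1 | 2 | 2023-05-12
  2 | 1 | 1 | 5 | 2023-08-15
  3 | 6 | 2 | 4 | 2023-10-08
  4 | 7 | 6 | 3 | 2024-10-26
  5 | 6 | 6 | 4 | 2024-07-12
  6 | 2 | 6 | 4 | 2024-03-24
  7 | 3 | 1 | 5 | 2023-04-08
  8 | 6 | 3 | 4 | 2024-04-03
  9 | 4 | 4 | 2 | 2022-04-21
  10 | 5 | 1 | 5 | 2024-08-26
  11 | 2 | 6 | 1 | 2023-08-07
SELECT name, stock FROM products WHERE stock <= 125

Execution result:
name | stock
Charger | 77
Webcam | 64
Headphones | 80
Monitor | 11
Mouse | 112
Speaker | 97
Keyboard | 104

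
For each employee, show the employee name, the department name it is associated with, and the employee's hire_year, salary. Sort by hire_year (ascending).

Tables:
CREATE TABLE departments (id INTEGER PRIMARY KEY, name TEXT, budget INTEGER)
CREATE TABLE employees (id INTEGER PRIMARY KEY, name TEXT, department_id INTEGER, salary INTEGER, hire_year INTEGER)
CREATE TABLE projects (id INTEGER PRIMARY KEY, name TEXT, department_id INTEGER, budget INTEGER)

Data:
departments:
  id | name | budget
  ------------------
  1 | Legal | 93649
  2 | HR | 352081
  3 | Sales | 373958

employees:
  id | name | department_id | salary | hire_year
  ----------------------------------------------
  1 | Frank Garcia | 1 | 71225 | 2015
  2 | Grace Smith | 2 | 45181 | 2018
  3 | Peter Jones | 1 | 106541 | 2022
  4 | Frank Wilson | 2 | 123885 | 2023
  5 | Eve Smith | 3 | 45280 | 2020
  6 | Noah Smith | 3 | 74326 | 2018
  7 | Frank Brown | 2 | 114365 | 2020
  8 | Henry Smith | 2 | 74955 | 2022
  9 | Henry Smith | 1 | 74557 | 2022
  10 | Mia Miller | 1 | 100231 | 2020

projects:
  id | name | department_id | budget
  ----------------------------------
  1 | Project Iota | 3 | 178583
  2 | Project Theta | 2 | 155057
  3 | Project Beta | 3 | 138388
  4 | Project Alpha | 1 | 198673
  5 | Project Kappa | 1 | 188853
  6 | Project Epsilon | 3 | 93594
SELECT c.name, p.name AS department, c.hire_year, c.salary FROM employees c JOIN departments p ON c.department_id = p.id ORDER BY c.hire_year ASC

Execution result:
name | department | hire_year | salary
Frank Garcia | Legal | 2015 | 71225
Grace Smith | HR | 2018 | 45181
Noah Smith | Sales | 2018 | 74326
Eve Smith | Sales | 2020 | 45280
Frank Brown | HR | 2020 | 114365
Mia Miller | Legal | 2020 | 100231
Peter Jones | Legal | 2022 | 106541
Henry Smith | HR | 2022 | 74955
Henry Smith | Legal | 2022 | 74557
Frank Wilson | HR | 2023 | 123885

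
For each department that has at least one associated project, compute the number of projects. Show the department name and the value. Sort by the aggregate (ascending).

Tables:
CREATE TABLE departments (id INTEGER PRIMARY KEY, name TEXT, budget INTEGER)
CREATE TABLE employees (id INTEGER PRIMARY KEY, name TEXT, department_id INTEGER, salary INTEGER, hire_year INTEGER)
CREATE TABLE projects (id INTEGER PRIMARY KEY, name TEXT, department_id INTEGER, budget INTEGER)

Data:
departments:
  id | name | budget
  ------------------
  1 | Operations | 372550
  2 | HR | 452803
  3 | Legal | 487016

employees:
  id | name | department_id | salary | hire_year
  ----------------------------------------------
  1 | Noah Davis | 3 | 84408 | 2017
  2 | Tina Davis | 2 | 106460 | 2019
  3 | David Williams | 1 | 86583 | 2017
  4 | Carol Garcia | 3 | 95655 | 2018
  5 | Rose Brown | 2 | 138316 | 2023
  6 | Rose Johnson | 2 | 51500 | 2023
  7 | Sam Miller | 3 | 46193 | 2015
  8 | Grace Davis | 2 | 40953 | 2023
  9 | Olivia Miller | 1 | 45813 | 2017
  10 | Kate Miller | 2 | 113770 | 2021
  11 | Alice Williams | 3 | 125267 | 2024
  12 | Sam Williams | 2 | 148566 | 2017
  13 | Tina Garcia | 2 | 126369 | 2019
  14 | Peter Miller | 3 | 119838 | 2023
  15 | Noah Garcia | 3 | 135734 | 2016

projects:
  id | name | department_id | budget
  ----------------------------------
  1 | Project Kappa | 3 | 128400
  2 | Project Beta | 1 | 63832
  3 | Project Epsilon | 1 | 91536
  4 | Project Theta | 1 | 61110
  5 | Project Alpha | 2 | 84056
SELECT p.name, COUNT(*) AS n FROM projects c JOIN departments p ON c.department_id = p.id GROUP BY p.id, p.name ORDER BY n ASC

Execution result:
name | n
HR | 1
Legal | 1
Operations | 3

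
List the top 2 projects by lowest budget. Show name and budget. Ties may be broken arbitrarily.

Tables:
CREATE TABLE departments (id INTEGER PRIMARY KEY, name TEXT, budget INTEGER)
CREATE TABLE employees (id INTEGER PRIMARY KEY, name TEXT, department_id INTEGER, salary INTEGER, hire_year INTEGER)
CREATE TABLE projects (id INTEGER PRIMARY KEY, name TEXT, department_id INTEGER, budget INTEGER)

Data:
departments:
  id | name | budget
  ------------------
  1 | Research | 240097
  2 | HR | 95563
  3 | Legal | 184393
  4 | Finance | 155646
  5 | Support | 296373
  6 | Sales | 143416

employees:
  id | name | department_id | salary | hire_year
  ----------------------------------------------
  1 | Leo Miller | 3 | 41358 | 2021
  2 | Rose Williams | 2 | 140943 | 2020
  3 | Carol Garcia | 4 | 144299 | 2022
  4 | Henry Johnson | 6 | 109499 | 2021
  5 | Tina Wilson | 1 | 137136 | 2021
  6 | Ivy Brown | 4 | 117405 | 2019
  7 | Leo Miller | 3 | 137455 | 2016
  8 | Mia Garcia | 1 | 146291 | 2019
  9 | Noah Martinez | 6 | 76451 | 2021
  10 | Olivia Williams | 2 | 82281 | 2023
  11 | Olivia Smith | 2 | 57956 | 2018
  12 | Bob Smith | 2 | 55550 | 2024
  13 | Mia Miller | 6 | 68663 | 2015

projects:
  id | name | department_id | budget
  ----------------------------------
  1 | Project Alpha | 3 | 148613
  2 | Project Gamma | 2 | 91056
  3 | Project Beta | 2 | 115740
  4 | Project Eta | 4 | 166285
SELECT name, budget FROM projects ORDER BY budget ASC LIMIT 2

Execution result:
name | budget
Project Gamma | 91056
Project Beta | 115740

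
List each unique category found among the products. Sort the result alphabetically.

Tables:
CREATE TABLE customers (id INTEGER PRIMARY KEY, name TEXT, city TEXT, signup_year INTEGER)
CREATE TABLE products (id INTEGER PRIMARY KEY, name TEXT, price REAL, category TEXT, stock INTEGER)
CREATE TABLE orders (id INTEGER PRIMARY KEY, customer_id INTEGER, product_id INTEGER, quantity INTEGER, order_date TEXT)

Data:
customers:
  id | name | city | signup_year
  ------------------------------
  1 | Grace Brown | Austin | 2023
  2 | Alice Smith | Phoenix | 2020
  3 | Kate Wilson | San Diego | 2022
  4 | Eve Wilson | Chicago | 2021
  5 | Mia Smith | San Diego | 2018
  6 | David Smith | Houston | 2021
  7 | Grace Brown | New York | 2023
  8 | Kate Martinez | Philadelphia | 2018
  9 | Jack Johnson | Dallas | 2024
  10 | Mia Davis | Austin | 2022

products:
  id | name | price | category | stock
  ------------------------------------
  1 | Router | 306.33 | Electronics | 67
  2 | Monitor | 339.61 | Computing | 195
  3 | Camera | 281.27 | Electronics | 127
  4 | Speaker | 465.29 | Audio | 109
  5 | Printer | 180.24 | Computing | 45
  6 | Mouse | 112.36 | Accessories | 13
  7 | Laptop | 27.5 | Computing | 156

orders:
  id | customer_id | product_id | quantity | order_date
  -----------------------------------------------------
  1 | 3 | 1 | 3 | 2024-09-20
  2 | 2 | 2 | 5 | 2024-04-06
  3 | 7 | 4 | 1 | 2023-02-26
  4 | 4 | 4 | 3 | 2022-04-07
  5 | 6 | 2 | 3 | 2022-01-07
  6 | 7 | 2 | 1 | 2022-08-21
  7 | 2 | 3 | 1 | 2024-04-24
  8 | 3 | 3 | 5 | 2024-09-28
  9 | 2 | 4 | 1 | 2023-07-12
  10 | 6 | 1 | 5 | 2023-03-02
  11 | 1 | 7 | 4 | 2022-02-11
SELECT DISTINCT category FROM products ORDER BY category

Execution result:
category
Accessories
Audio
Computing
Electronics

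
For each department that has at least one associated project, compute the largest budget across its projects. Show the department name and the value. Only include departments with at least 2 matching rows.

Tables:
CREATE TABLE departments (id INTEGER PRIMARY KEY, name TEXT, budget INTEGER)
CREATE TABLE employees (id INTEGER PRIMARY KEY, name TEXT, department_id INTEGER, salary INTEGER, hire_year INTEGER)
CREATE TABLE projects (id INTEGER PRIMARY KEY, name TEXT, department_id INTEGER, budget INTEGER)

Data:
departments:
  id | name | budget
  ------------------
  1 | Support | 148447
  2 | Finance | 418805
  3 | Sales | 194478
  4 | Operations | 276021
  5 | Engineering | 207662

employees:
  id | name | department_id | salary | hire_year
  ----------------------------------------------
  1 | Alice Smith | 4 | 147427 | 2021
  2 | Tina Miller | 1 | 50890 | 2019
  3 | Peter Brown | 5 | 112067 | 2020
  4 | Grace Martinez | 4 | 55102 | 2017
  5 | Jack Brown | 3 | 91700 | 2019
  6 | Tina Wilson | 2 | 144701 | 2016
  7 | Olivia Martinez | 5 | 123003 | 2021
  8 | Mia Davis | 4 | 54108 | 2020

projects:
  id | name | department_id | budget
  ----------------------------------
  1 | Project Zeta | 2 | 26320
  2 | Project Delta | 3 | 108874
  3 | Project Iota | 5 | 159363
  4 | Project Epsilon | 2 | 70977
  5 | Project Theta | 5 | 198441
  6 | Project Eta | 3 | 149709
SELECT p.name, MAX(c.budget) AS max_budget FROM projects c JOIN departments p ON c.department_id = p.id GROUP BY p.id, p.name HAVING COUNT(*) >= 2

Execution result:
name | max_budget
Finance | 70977
Sales | 149709
Engineering | 198441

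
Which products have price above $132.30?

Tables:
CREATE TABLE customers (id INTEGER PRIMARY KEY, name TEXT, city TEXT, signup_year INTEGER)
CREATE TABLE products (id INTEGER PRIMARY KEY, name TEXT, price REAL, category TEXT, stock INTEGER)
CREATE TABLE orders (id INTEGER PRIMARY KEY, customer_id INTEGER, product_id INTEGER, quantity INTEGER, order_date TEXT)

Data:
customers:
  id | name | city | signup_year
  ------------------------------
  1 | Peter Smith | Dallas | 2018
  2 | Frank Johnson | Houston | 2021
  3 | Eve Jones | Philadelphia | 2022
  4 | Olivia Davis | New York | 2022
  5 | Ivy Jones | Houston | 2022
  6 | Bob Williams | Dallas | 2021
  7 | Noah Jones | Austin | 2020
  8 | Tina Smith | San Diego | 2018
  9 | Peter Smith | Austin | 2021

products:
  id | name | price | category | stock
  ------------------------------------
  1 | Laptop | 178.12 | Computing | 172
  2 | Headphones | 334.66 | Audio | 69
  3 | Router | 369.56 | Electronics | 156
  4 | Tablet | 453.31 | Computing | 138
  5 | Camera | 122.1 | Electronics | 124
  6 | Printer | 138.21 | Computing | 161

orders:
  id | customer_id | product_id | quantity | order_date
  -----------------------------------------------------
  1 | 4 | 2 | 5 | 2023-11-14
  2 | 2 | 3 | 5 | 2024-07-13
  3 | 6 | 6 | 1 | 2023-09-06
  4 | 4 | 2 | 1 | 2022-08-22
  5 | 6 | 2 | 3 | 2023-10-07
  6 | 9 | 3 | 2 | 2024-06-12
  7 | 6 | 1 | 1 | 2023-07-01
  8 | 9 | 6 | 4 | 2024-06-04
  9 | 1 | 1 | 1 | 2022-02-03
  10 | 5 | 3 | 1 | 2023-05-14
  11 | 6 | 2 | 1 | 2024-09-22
SELECT name, price FROM products WHERE price > 132.3

Execution result:
name | price
Laptop | 178.12
Headphones | 334.66
Router | 369.56
Tablet | 453.31
Printer | 138.21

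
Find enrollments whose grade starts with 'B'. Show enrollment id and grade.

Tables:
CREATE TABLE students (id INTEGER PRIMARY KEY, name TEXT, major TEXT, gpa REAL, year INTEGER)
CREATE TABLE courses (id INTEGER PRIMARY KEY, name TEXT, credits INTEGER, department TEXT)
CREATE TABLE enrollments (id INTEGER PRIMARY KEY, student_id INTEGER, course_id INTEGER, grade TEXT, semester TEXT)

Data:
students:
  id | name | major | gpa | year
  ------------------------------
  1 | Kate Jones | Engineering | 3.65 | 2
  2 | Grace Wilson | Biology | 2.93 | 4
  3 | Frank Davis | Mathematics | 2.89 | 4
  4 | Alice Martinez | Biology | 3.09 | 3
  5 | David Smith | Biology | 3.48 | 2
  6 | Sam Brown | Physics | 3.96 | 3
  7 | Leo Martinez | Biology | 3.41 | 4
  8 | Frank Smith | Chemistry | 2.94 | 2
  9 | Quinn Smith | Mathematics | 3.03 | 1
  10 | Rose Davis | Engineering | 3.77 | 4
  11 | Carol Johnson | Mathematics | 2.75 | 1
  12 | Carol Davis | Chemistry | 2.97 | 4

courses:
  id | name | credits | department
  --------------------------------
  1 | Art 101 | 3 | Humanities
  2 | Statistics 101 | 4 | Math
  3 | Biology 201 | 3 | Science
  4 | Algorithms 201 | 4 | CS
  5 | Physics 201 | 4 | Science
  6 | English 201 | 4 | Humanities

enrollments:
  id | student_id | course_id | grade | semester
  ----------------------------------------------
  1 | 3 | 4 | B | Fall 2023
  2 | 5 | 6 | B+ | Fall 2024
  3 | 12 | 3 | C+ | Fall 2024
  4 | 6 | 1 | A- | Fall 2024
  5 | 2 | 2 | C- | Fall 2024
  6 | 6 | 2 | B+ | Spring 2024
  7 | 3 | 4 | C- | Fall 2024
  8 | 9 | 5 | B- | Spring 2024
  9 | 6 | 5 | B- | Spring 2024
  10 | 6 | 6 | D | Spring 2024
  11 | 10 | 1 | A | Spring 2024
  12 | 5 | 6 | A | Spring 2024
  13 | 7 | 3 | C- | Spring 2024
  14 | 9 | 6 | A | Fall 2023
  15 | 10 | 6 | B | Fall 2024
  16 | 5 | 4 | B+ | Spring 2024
SELECT id, grade FROM enrollments WHERE grade LIKE 'B%'

Execution result:
id | grade
1 | B
2 | B+
6 | B+
8 | B-
9 | B-
15 | B
16 | B+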